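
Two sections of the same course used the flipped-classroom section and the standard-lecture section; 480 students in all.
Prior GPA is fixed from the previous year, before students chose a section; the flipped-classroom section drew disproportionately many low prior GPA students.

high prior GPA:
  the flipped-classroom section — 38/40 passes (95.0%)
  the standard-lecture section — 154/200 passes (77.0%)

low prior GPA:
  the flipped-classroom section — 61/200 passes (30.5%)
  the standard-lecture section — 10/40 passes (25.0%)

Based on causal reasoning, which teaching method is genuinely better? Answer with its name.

Nothing the teaching method does changes prior GPA band; the imbalance is an allocation artefact. With prior GPA band also predicting the outcome, the pooled figure is confounded, and the within-stratum comparison is the causal one.
Within each level — high prior GPA: 95.0% vs 77.0%; low prior GPA: 30.5% vs 25.0% — the flipped-classroom section is higher every time.

the flipped-classroom section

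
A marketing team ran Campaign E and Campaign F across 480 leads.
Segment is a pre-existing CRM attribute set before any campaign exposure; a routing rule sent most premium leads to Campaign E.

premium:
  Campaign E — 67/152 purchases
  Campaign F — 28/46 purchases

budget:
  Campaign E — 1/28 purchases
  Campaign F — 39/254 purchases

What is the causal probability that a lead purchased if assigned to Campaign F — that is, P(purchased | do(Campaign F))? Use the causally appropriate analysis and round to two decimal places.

Nothing the campaign does changes customer segment; the imbalance is an allocation artefact. With customer segment also predicting the outcome, the pooled figure is confounded, and the within-stratum comparison is the causal one.
Standardising Campaign F to the population customer segment mix: 0.412·28/46 + 0.588·39/254 = 0.341.

0.34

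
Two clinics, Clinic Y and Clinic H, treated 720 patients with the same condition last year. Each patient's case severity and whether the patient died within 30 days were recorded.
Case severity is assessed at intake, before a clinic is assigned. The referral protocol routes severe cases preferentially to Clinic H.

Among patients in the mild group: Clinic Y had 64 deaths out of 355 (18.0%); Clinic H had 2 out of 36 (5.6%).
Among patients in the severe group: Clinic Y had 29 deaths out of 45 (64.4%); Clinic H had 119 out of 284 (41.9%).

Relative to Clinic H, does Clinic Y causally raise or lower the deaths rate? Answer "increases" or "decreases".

increases

Clinic H is lower inside every case severity stratum but Clinic Y is lower in aggregate. Whether to stratify depends on how case severity relates to the clinic.
Since case severity is a pre-existing factor (not a product of the clinic) and it affects the outcome on its own, it is a confounder. The stratified rates, not the pooled rate, identify the causal effect.
Within each level — mild: 18.0% vs 5.6%; severe: 64.4% vs 41.9% — Clinic H is lower every time.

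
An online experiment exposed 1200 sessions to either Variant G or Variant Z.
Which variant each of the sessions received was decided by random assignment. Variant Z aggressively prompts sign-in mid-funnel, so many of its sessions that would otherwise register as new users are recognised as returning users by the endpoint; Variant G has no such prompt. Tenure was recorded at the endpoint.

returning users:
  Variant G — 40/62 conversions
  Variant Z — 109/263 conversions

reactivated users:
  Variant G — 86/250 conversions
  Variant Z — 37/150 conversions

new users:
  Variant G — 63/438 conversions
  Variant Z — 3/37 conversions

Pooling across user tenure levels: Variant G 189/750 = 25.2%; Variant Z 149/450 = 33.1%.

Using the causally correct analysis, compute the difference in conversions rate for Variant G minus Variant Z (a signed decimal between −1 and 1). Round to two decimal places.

User tenure here is a post-treatment variable shaped by the variant; conditioning on it would introduce bias rather than remove it. The overall comparison is the causal one.
The causal difference is the pooled difference: 0.252 − 0.331 = -0.079.

-0.08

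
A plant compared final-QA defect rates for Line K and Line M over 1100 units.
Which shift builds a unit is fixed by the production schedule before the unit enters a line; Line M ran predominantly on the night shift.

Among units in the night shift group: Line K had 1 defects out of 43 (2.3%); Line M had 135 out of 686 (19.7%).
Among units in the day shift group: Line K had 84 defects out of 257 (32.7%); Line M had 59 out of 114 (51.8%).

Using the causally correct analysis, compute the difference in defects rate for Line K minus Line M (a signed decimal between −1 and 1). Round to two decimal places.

-0.18

The shift-specific comparison favours Line K throughout, but the pooled figures favour Line M. The question is whether to condition on shift.
Since shift is a pre-existing factor (not a product of the line) and it affects the outcome on its own, it is a confounder. The stratified rates, not the pooled rate, identify the causal effect.
Adjusting over the population distribution of shift: 0.663·(0.023−0.197) + 0.337·(0.327−0.518) = -0.179.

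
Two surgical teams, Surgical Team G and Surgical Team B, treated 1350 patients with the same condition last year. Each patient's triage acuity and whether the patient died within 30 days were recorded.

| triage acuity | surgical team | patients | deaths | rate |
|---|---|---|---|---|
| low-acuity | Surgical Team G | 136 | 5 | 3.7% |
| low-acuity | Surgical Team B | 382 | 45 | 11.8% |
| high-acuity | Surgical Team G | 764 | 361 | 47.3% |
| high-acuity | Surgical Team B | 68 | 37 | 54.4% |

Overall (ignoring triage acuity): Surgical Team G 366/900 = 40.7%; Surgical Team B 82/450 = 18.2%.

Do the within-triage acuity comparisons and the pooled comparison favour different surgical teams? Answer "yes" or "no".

yes

Within each triage acuity level (low-acuity 3.7% vs 11.8%; high-acuity 47.3% vs 54.4%), Surgical Team G has the lower rate every time. Pooled: 40.7% vs 18.2% — Surgical Team B has the lower rate overall. The two comparisons disagree.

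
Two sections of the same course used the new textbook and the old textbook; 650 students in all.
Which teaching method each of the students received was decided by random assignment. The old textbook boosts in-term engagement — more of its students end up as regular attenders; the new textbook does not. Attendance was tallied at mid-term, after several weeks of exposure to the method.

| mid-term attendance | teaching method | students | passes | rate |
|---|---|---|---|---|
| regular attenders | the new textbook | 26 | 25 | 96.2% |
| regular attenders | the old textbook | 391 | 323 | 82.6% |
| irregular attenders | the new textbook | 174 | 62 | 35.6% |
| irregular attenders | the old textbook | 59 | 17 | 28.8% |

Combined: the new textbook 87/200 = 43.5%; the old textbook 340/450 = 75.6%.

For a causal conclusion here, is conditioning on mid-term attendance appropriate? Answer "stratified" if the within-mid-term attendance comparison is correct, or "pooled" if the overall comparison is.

Within every mid-term attendance level the new textbook has the higher rate, yet pooled the old textbook does — Simpson's reversal.
Mid-term attendance is recorded after the teaching method and is itself shifted by it — it sits on the causal path from teaching method to outcome. Conditioning on a mediator would strip out part of the effect we want; the pooled comparison gives the total causal effect.
Pooled: the new textbook 43.5% vs the old textbook 75.6%; the old textbook is higher overall.

pooled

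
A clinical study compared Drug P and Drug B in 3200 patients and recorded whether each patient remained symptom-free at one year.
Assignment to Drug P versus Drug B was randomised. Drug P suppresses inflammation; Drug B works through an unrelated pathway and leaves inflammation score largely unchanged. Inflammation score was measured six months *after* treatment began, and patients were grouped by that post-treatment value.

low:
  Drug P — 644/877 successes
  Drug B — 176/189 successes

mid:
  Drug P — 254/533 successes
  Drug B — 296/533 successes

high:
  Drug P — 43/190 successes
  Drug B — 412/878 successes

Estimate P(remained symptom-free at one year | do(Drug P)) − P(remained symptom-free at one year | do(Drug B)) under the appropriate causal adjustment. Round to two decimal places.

+0.04

Within every inflammation score level Drug B has the higher rate, yet pooled Drug P does — Simpson's reversal.
Stratifying would compare drugs among patients the drugs themselves sorted into inflammation score groups — a form of selection on an intermediate. The unconditioned pooled rates give the total causal effect.
The causal difference is the pooled difference: 0.588 − 0.552 = +0.036.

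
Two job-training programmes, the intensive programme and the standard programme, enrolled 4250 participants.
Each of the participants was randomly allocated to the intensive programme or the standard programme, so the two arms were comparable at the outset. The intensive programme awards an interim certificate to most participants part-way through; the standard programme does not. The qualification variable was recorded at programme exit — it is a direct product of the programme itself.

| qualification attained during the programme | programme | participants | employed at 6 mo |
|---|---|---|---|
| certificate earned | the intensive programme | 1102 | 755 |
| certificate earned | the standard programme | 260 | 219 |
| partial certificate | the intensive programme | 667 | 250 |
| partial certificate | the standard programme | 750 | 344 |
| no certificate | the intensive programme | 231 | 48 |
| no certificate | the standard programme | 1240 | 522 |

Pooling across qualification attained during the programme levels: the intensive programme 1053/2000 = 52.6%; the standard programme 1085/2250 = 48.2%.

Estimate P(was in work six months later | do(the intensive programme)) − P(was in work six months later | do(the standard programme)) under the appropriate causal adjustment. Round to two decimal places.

Qualification attained during the programme lies on the pathway programme → qualification attained during the programme → outcome, so adjusting for it blocks the indirect effect. For the total causal effect of programme, use the unadjusted pooled rates.
The causal difference is the pooled difference: 0.526 − 0.482 = +0.044.

+0.04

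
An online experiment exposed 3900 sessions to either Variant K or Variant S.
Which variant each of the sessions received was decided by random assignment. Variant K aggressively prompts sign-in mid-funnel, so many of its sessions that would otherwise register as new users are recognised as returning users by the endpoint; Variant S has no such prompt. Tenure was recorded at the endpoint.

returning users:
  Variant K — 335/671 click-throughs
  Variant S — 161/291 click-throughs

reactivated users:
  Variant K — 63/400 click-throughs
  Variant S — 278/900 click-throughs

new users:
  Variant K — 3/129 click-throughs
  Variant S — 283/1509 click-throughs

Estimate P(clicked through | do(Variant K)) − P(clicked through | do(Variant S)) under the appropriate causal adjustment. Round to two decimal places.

Stratifying would compare variants among sessions the variants themselves sorted into user tenure groups — a form of selection on an intermediate. The unconditioned pooled rates give the total causal effect.
The causal difference is the pooled difference: 0.334 − 0.267 = +0.067.

+0.07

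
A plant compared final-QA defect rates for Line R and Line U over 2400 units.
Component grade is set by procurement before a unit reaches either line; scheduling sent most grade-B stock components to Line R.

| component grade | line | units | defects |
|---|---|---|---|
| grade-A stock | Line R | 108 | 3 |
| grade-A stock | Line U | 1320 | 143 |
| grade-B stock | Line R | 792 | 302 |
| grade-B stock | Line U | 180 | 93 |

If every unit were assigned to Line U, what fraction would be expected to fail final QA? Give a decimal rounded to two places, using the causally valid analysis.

Component grade is set before the line has any effect — it is not caused by the line — and it independently drives the outcome. That makes it a confounder, so the causal comparison is within component grade levels.
Standardising Line U to the population component grade mix: 0.595·143/1320 + 0.405·93/180 = 0.274.

0.27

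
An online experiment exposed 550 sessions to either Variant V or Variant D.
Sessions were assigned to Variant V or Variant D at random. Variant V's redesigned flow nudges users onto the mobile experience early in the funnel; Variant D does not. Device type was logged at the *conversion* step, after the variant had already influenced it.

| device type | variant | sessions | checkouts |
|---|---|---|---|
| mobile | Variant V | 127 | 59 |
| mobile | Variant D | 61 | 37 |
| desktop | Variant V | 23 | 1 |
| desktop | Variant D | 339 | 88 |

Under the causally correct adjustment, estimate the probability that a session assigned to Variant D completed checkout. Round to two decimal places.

Because the variant influences device type, device type is a post-treatment mediator, not a confounder. Stratifying on it would bias the estimate; the causal effect is the crude pooled difference.
So P(outcome | do(Variant D)) is just the pooled rate for Variant D: 125/400 = 0.312.

0.31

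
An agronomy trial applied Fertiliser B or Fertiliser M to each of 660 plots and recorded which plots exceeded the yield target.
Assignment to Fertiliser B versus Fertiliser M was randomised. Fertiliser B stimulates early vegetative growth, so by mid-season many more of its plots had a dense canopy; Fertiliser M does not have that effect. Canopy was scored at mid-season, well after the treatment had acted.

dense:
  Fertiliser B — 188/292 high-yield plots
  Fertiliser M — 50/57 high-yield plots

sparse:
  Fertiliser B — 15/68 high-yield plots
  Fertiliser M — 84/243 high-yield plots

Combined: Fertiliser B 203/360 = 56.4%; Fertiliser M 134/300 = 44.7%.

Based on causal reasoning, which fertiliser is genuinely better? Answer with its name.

Within every mid-season canopy level Fertiliser M has the higher rate, yet pooled Fertiliser B does — Simpson's reversal.
Mid-season canopy here is a post-treatment variable shaped by the fertiliser; conditioning on it would introduce bias rather than remove it. The overall comparison is the causal one.
Pooled: Fertiliser B 56.4% vs Fertiliser M 44.7%; Fertiliser B is higher overall.

Fertiliser B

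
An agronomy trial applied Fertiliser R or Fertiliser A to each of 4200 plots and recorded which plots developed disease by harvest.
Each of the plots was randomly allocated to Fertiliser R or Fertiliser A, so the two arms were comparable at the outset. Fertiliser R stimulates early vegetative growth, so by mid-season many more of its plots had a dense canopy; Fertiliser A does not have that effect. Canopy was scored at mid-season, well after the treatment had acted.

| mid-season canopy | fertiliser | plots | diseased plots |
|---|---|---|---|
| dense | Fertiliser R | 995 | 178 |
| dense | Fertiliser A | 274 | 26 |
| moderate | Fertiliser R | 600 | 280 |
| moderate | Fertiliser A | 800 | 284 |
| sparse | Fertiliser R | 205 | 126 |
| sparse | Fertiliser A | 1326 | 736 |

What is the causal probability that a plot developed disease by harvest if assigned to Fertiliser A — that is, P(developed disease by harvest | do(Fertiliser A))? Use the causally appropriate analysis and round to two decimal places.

0.44

The mid-season canopy-specific comparison favours Fertiliser A throughout, but the pooled figures favour Fertiliser R. The question is whether to condition on mid-season canopy.
Stratifying would compare fertilisers among plots the fertilisers themselves sorted into mid-season canopy groups — a form of selection on an intermediate. The unconditioned pooled rates give the total causal effect.
So P(outcome | do(Fertiliser A)) is just the pooled rate for Fertiliser A: 1046/2400 = 0.436.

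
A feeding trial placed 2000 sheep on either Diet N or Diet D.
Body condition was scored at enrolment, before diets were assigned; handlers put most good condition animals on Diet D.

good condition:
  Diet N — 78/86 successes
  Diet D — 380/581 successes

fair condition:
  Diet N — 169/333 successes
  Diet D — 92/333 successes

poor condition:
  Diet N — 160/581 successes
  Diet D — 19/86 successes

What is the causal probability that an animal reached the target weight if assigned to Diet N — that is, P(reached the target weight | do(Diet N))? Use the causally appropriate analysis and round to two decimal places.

The imbalance in starting body condition arose from how sheep were allocated, not from anything the diet did; and starting body condition independently affects the outcome. The pooled gap is confounded — condition on starting body condition.
Standardising Diet N to the population starting body condition mix: 0.334·78/86 + 0.333·169/333 + 0.334·160/581 = 0.563.

0.56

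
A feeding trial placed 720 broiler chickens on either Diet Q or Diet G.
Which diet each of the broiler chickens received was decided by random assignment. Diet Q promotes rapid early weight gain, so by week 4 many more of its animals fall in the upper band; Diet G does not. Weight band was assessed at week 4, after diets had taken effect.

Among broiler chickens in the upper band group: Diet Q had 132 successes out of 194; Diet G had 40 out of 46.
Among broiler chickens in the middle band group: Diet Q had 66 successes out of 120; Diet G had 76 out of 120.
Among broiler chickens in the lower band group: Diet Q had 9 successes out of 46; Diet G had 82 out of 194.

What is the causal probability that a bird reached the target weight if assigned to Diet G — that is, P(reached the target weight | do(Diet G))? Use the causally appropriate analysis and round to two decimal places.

0.55

Stratifying would compare diets among broiler chickens the diets themselves sorted into week-4 weight band groups — a form of selection on an intermediate. The unconditioned pooled rates give the total causal effect.
So P(outcome | do(Diet G)) is just the pooled rate for Diet G: 198/360 = 0.550.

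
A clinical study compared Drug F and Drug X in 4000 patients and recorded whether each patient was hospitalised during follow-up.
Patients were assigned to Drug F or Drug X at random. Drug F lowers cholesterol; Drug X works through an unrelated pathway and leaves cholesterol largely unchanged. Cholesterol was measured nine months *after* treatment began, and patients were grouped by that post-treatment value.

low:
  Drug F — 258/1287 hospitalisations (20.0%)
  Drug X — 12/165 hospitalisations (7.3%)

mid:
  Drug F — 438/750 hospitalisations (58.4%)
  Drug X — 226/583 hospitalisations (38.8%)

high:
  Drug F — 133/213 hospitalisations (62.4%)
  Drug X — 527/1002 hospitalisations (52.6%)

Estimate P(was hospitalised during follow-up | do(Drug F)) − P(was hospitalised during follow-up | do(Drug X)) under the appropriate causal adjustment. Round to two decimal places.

Cholesterol is downstream of the drug. One should not condition on a consequence of treatment, so the overall rates are the right comparison.
The causal difference is the pooled difference: 0.368 − 0.437 = -0.069.

-0.07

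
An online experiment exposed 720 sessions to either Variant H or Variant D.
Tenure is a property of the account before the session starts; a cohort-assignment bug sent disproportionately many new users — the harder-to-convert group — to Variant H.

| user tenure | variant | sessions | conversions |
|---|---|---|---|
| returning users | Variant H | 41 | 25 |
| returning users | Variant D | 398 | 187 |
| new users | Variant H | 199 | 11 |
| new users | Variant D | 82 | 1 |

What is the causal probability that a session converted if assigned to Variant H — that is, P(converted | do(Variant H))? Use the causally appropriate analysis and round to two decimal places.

0.39

Since user tenure is a pre-existing factor (not a product of the variant) and it affects the outcome on its own, it is a confounder. The stratified rates, not the pooled rate, identify the causal effect.
Standardising Variant H to the population user tenure mix: 0.610·25/41 + 0.390·11/199 = 0.393.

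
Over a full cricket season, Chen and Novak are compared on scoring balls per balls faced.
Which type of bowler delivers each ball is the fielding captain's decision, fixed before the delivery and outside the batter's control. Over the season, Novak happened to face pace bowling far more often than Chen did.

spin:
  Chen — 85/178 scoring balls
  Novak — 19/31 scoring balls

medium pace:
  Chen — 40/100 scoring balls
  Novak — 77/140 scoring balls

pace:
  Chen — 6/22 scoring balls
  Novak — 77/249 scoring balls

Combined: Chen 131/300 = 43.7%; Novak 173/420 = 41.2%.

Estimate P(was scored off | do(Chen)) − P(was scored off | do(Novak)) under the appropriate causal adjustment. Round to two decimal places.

-0.10

Within every bowling type level Novak has the higher rate, yet pooled Chen does — Simpson's reversal.
Bowling type is set before the player has any effect — it is not caused by the player — and it independently drives the outcome. That makes it a confounder, so the causal comparison is within bowling type levels.
Adjusting over the population distribution of bowling type: 0.290·(0.478−0.613) + 0.333·(0.400−0.550) + 0.376·(0.273−0.309) = -0.103.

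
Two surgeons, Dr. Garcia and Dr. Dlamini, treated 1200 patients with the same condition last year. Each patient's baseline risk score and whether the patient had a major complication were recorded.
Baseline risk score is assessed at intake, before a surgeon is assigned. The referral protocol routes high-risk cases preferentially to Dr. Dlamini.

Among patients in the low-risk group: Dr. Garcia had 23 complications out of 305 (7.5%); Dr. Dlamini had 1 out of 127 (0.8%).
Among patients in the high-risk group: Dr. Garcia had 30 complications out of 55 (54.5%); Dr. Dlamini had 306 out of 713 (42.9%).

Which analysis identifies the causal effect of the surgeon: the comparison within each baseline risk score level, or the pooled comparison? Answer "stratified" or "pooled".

stratified

Since baseline risk score is a pre-existing factor (not a product of the surgeon) and it affects the outcome on its own, it is a confounder. The stratified rates, not the pooled rate, identify the causal effect.
Within each level — low-risk: 7.5% vs 0.8%; high-risk: 54.5% vs 42.9% — Dr. Dlamini is lower every time.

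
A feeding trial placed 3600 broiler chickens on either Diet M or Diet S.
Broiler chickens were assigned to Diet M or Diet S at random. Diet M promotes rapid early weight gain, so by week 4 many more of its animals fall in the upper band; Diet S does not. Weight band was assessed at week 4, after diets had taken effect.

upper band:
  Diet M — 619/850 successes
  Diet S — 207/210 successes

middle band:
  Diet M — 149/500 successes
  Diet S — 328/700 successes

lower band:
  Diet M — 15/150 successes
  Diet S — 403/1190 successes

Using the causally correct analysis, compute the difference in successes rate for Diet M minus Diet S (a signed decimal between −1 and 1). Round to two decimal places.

Week-4 weight band here is a post-treatment variable shaped by the diet; conditioning on it would introduce bias rather than remove it. The overall comparison is the causal one.
The causal difference is the pooled difference: 0.522 − 0.447 = +0.075.

+0.08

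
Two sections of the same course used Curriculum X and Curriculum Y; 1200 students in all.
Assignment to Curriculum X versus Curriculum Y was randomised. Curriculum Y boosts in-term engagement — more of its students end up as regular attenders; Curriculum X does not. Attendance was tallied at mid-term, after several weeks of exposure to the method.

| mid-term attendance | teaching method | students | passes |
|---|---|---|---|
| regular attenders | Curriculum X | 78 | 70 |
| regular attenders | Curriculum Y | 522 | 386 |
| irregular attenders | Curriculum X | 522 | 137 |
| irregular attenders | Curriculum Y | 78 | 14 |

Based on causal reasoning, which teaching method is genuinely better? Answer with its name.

Curriculum Y

Mid-term attendance is recorded after the teaching method and is itself shifted by it — it sits on the causal path from teaching method to outcome. Conditioning on a mediator would strip out part of the effect we want; the pooled comparison gives the total causal effect.
Pooled: Curriculum X 34.5% vs Curriculum Y 66.7%; Curriculum Y is higher overall.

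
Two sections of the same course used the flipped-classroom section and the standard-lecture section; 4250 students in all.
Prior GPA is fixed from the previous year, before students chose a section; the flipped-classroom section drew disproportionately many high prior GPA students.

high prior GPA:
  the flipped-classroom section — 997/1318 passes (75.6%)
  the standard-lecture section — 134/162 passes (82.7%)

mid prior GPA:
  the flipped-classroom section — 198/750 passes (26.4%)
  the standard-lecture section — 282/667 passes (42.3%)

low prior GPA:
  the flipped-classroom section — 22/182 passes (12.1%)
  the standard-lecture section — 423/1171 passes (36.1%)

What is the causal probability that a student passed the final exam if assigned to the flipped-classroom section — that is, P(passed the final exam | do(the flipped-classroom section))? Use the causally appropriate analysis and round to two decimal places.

Prior GPA band satisfies the back-door criterion: it is not a descendant of the teaching method, and it blocks the spurious path from teaching method to outcome. Adjusting for it (i.e., using the within-prior GPA band rates) gives the causal effect.
Standardising the flipped-classroom section to the population prior GPA band mix: 0.348·997/1318 + 0.333·198/750 + 0.318·22/182 = 0.390.

0.39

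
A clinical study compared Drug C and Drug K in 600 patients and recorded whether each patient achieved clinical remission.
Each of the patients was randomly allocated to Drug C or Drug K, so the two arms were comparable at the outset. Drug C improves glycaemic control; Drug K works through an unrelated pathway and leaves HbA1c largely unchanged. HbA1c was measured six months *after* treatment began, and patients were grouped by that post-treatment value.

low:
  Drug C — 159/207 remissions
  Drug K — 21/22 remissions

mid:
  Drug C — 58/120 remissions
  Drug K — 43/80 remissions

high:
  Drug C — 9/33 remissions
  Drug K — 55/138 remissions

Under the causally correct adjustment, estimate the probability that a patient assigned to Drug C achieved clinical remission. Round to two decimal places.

0.63

Within every HbA1c level Drug K has the higher rate, yet pooled Drug C does — Simpson's reversal.
HbA1c here is a post-treatment variable shaped by the drug; conditioning on it would introduce bias rather than remove it. The overall comparison is the causal one.
So P(outcome | do(Drug C)) is just the pooled rate for Drug C: 226/360 = 0.628.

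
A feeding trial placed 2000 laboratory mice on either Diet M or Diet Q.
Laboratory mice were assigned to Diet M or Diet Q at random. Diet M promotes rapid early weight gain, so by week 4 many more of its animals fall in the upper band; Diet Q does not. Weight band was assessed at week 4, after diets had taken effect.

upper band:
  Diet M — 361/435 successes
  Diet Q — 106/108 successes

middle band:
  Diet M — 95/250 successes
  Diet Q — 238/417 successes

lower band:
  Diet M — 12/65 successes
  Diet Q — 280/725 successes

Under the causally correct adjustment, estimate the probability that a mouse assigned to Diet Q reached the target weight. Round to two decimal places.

0.50

The week-4 weight band-specific comparison favours Diet Q throughout, but the pooled figures favour Diet M. The question is whether to condition on week-4 weight band.
Because the diet influences week-4 weight band, week-4 weight band is a post-treatment mediator, not a confounder. Stratifying on it would bias the estimate; the causal effect is the crude pooled difference.
So P(outcome | do(Diet Q)) is just the pooled rate for Diet Q: 624/1250 = 0.499.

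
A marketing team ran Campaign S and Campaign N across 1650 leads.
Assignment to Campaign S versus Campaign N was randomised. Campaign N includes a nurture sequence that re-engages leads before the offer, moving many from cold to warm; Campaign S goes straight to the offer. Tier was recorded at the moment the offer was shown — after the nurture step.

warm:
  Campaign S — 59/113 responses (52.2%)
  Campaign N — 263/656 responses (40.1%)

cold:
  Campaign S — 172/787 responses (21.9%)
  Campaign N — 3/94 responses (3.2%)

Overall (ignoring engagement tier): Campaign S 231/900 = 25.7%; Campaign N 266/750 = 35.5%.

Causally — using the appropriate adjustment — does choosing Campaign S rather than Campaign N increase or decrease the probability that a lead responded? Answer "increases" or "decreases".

decreases

Campaign S is higher inside every engagement tier stratum but Campaign N is higher in aggregate. Whether to stratify depends on how engagement tier relates to the campaign.
Engagement tier is recorded after the campaign and is itself shifted by it — it sits on the causal path from campaign to outcome. Conditioning on a mediator would strip out part of the effect we want; the pooled comparison gives the total causal effect.
Pooled: Campaign S 25.7% vs Campaign N 35.5%; Campaign N is higher overall.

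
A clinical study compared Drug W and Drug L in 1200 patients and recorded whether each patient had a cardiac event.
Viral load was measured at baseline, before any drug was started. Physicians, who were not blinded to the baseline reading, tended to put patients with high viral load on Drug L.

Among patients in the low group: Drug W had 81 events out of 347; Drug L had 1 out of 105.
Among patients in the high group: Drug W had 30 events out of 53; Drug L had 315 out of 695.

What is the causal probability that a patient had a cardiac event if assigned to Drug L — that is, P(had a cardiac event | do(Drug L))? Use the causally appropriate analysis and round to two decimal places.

Within every viral load level Drug L has the lower rate, yet pooled Drug W does — Simpson's reversal.
Viral load is set before the drug has any effect — it is not caused by the drug — and it independently drives the outcome. That makes it a confounder, so the causal comparison is within viral load levels.
Standardising Drug L to the population viral load mix: 0.377·1/105 + 0.623·315/695 = 0.286.

0.29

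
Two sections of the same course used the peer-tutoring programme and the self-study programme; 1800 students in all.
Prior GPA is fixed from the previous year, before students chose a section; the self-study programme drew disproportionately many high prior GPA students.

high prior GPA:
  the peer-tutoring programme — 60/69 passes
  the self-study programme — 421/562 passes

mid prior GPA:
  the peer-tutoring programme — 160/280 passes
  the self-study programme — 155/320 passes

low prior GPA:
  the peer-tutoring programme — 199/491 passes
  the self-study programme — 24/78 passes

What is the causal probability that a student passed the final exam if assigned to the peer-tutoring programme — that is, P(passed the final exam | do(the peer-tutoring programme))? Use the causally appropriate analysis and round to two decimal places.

Prior GPA band differs across teaching methods for reasons unrelated to any effect of the teaching method itself, and it separately predicts the outcome — a classic confounder. We must compare within prior GPA band levels.
Standardising the peer-tutoring programme to the population prior GPA band mix: 0.351·60/69 + 0.333·160/280 + 0.316·199/491 = 0.623.

0.62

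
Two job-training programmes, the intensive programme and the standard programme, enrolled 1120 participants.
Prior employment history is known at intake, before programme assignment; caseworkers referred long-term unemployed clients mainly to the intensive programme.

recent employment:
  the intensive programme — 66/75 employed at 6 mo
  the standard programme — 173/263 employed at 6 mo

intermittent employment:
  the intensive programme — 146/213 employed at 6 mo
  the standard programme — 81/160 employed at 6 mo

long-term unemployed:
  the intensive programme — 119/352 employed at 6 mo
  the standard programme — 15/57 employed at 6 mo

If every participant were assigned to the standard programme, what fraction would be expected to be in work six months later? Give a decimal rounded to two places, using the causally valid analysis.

The stratified and pooled comparisons disagree (the intensive programme wins within each prior employment history; the standard programme wins overall), so the answer turns on the causal role of prior employment history.
Prior employment history satisfies the back-door criterion: it is not a descendant of the programme, and it blocks the spurious path from programme to outcome. Adjusting for it (i.e., using the within-prior employment history rates) gives the causal effect.
Standardising the standard programme to the population prior employment history mix: 0.302·173/263 + 0.333·81/160 + 0.365·15/57 = 0.463.

0.46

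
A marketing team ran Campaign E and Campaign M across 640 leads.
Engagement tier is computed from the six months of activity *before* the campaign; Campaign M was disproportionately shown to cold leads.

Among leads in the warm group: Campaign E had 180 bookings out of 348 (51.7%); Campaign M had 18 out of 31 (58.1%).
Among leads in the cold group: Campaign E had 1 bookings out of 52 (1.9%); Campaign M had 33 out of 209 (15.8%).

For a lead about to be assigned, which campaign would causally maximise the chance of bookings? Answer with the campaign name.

Campaign M

Within every engagement tier level Campaign M has the higher rate, yet pooled Campaign E does — Simpson's reversal.
Here engagement tier is a common cause — it drives both which campaign a case falls under and the outcome. The crude comparison mixes populations; the stratum-specific rates are the causally relevant ones.
Within each level — warm: 51.7% vs 58.1%; cold: 1.9% vs 15.8% — Campaign M is higher every time.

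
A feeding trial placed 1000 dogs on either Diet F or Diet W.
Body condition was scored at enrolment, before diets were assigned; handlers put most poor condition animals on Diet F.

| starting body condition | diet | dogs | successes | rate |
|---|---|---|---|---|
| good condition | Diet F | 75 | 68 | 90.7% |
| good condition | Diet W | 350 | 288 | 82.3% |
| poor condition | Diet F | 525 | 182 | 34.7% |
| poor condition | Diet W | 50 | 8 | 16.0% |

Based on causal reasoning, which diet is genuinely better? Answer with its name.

Diet F is higher inside every starting body condition stratum but Diet W is higher in aggregate. Whether to stratify depends on how starting body condition relates to the diet.
Since starting body condition is a pre-existing factor (not a product of the diet) and it affects the outcome on its own, it is a confounder. The stratified rates, not the pooled rate, identify the causal effect.
Within each level — good condition: 90.7% vs 82.3%; poor condition: 34.7% vs 16.0% — Diet F is higher every time.

Diet F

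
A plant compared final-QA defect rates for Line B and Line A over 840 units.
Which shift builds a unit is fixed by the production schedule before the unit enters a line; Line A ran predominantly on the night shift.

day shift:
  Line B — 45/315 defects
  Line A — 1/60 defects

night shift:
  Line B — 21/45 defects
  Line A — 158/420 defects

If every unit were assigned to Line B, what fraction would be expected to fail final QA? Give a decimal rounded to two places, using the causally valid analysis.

Since shift is a pre-existing factor (not a product of the line) and it affects the outcome on its own, it is a confounder. The stratified rates, not the pooled rate, identify the causal effect.
Standardising Line B to the population shift mix: 0.446·45/315 + 0.554·21/45 = 0.322.

0.32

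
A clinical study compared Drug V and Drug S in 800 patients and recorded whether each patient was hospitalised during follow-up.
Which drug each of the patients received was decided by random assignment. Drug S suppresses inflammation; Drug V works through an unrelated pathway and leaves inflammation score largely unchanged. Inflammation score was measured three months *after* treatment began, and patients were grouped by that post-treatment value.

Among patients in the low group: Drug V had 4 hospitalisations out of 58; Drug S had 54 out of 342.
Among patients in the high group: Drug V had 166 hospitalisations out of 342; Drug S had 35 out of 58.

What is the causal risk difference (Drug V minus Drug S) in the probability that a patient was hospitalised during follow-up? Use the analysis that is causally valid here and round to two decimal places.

+0.20

Within every inflammation score level Drug V has the lower rate, yet pooled Drug S does — Simpson's reversal.
Inflammation score lies on the pathway drug → inflammation score → outcome, so adjusting for it blocks the indirect effect. For the total causal effect of drug, use the unadjusted pooled rates.
The causal difference is the pooled difference: 0.425 − 0.223 = +0.203.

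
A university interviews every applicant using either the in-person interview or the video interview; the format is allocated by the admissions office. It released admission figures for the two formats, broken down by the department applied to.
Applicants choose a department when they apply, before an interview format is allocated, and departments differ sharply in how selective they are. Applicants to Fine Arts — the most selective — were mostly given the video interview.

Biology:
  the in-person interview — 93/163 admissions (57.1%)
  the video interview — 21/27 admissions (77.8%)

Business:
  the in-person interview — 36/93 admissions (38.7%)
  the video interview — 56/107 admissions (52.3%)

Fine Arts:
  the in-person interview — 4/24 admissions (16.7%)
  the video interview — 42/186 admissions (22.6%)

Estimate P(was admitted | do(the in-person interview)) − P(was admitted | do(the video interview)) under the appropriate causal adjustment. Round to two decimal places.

Department is set before the interview format has any effect — it is not caused by the interview format — and it independently drives the outcome. That makes it a confounder, so the causal comparison is within department levels.
Adjusting over the population distribution of department: 0.317·(0.571−0.778) + 0.333·(0.387−0.523) + 0.350·(0.167−0.226) = -0.132.

-0.13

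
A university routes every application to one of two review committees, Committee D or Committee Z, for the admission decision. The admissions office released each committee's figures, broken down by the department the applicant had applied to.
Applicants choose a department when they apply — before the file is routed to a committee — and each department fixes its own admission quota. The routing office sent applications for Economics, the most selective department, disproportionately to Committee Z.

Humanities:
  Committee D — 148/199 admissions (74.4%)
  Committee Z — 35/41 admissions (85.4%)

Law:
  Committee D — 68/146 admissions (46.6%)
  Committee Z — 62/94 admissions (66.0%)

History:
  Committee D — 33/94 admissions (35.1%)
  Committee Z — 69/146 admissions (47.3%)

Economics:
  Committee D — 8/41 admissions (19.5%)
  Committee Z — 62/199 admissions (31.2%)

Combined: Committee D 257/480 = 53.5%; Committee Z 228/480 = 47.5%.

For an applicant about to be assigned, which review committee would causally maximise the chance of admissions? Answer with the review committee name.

Committee Z

The department-specific comparison favours Committee Z throughout, but the pooled figures favour Committee D. The question is whether to condition on department.
Since department is a pre-existing factor (not a product of the review committee) and it affects the outcome on its own, it is a confounder. The stratified rates, not the pooled rate, identify the causal effect.
Within each level — Humanities: 74.4% vs 85.4%; Law: 46.6% vs 66.0%; History: 35.1% vs 47.3%; Economics: 19.5% vs 31.2% — Committee Z is higher every time.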